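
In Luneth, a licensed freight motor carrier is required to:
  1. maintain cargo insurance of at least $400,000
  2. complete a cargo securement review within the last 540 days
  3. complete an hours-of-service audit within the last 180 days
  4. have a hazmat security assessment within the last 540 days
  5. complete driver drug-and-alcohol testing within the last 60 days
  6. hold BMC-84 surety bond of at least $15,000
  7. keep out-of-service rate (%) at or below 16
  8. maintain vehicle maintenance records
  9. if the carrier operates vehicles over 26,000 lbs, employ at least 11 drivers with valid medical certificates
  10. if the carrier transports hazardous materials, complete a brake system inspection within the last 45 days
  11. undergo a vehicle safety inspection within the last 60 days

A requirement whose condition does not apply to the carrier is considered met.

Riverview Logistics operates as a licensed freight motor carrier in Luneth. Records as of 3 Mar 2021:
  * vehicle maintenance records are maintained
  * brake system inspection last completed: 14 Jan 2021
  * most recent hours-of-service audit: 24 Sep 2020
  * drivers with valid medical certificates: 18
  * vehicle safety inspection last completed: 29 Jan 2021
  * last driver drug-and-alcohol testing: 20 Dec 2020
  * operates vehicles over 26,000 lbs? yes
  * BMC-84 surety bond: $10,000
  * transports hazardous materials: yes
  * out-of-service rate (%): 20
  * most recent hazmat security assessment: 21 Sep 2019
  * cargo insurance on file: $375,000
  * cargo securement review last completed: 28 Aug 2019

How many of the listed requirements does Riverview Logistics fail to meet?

6

1. cargo insurance $375,000 < $400,000 → not met
2. cargo securement review 553 days ago vs limit 540 → not met
3. hours-of-service audit 160 days ago vs limit 180 → met
4. hazmat security assessment 529 days ago vs limit 540 → met
5. driver drug-and-alcohol testing 73 days ago vs limit 60 → not met
6. BMC-84 surety bond $10,000 < $15,000 → not met
7. out-of-service rate (%) 20 > 16 → not met
8. vehicle maintenance records present → met
9. condition 'operates vehicles over 26,000 lbs' holds; drivers with valid medical certificates 18 ≥ 11 → met
10. condition 'transports hazardous materials' holds; brake system inspection 48 days ago vs limit 45 → not met
11. vehicle safety inspection 33 days ago vs limit 60 → met
Not met: 6 of 11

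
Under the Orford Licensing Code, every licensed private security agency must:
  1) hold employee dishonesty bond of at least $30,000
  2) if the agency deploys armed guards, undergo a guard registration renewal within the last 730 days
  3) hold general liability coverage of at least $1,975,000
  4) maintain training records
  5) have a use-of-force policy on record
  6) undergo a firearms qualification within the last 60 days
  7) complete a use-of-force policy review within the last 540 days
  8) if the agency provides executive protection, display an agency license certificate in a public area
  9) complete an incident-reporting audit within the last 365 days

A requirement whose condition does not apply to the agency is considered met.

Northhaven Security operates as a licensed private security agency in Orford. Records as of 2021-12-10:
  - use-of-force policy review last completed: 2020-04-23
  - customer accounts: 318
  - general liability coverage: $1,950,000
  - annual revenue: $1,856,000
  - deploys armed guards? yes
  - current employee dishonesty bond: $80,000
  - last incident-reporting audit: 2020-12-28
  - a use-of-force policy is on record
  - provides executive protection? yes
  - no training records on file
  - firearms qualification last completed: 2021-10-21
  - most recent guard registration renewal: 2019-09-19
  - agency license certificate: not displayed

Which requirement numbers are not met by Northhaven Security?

1. employee dishonesty bond $80,000 ≥ $30,000 → met
2. condition 'deploys armed guards' holds; guard registration renewal 813 days ago vs limit 730 → not met
3. general liability coverage $1,950,000 < $1,975,000 → not met
4. training records absent → not met
5. use-of-force policy present → met
6. firearms qualification 50 days ago vs limit 60 → met
7. use-of-force policy review 596 days ago vs limit 540 → not met
8. condition 'provides executive protection' holds; agency license certificate absent → not met
9. incident-reporting audit 347 days ago vs limit 365 → met
Not met: 2, 3, 4, 7, 8

2, 3, 4, 7, 8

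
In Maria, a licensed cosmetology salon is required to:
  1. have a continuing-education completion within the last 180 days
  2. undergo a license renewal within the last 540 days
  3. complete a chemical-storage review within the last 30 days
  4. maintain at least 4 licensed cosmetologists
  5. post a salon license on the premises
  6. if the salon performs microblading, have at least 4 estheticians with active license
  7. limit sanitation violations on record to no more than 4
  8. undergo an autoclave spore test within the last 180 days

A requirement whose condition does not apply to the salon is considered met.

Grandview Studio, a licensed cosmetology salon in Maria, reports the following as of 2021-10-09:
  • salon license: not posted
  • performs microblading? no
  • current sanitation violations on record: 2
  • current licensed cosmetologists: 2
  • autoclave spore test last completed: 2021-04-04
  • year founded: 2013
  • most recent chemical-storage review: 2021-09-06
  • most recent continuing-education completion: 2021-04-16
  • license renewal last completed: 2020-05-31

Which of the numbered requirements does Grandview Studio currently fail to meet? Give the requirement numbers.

1. continuing-education completion 176 days ago vs limit 180 → met
2. license renewal 496 days ago vs limit 540 → met
3. chemical-storage review 33 days ago vs limit 30 → not met
4. licensed cosmetologists 2 < 4 → not met
5. salon license absent → not met
6. condition 'performs microblading' does not hold → requirement n/a → met
7. sanitation violations on record 2 ≤ 4 → met
8. autoclave spore test 188 days ago vs limit 180 → not met
Not met: 3, 4, 5, 8

3, 4, 5, 8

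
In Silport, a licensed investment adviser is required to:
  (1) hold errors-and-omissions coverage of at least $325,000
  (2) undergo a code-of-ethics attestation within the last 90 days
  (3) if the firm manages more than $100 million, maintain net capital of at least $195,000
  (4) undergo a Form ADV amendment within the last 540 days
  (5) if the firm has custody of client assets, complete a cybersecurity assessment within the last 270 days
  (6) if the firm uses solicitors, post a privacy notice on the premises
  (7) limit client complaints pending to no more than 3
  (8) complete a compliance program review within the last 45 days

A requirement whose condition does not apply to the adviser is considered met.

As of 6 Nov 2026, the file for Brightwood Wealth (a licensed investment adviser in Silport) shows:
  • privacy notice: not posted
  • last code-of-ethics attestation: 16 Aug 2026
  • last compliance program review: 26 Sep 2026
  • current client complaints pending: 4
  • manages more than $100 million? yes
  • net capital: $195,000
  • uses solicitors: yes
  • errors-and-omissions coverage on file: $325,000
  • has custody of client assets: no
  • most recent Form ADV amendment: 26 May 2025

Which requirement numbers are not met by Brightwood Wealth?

1. errors-and-omissions coverage $325,000 ≥ $325,000 → met
2. code-of-ethics attestation 82 days ago vs limit 90 → met
3. condition 'manages more than $100 million' holds; net capital $195,000 ≥ $195,000 → met
4. Form ADV amendment 529 days ago vs limit 540 → met
5. condition 'has custody of client assets' does not hold → requirement n/a → met
6. condition 'uses solicitors' holds; privacy notice absent → not met
7. client complaints pending 4 > 3 → not met
8. compliance program review 41 days ago vs limit 45 → met
Not met: 6, 7

6, 7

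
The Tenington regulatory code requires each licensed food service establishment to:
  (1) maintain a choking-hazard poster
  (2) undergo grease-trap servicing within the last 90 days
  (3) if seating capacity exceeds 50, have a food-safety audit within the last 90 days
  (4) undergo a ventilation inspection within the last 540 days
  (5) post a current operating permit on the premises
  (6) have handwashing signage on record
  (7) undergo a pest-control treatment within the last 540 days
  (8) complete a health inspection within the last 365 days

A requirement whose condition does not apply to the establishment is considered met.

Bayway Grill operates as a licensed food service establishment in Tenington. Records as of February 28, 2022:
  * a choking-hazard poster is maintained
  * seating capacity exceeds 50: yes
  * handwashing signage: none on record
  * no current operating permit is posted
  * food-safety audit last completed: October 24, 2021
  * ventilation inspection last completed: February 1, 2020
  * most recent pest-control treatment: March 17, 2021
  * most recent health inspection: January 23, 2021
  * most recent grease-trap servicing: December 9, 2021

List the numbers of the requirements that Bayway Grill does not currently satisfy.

1. choking-hazard poster present → met
2. grease-trap servicing 81 days ago vs limit 90 → met
3. condition 'seating capacity exceeds 50' holds; food-safety audit 127 days ago vs limit 90 → not met
4. ventilation inspection 758 days ago vs limit 540 → not met
5. current operating permit absent → not met
6. handwashing signage absent → not met
7. pest-control treatment 348 days ago vs limit 540 → met
8. health inspection 401 days ago vs limit 365 → not met
Not met: 3, 4, 5, 6, 8

3, 4, 5, 6, 8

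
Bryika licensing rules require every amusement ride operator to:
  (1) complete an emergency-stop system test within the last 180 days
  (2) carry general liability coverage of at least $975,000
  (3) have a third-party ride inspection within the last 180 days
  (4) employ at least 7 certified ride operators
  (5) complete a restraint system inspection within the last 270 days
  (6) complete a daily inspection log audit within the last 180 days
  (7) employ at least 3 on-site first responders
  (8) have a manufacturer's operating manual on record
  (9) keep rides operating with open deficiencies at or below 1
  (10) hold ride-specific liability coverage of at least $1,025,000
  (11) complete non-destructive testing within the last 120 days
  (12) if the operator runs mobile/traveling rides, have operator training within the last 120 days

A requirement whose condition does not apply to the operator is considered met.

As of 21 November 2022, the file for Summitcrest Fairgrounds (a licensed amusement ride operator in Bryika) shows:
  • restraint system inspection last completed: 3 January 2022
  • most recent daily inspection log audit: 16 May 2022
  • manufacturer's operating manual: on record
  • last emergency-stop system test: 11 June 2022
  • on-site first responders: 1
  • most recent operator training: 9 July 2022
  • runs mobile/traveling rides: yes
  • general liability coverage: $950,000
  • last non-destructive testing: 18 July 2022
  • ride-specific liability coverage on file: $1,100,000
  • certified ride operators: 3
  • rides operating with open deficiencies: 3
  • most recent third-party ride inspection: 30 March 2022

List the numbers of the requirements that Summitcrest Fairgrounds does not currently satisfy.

1. emergency-stop system test 163 days ago vs limit 180 → met
2. general liability coverage $950,000 < $975,000 → not met
3. third-party ride inspection 236 days ago vs limit 180 → not met
4. certified ride operators 3 < 7 → not met
5. restraint system inspection 322 days ago vs limit 270 → not met
6. daily inspection log audit 189 days ago vs limit 180 → not met
7. on-site first responders 1 < 3 → not met
8. manufacturer's operating manual present → met
9. rides operating with open deficiencies 3 > 1 → not met
10. ride-specific liability coverage $1,100,000 ≥ $1,025,000 → met
11. non-destructive testing 126 days ago vs limit 120 → not met
12. condition 'runs mobile/traveling rides' holds; operator training 135 days ago vs limit 120 → not met
Not met: 2, 3, 4, 5, 6, 7, 9, 11, 12

2, 3, 4, 5, 6, 7, 9, 11, 12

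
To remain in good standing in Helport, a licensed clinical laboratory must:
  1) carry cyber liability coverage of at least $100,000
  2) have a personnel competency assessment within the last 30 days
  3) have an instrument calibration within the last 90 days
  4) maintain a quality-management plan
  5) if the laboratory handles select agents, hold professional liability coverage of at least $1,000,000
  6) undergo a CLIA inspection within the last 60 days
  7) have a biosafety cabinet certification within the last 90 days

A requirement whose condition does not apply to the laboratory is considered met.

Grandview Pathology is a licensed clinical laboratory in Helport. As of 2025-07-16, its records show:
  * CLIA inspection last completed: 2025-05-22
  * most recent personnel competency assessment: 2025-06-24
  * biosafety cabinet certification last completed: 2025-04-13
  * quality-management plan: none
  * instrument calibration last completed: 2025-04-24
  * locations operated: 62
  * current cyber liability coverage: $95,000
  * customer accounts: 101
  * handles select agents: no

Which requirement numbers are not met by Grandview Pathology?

1. cyber liability coverage $95,000 < $100,000 → not met
2. personnel competency assessment 22 days ago vs limit 30 → met
3. instrument calibration 83 days ago vs limit 90 → met
4. quality-management plan absent → not met
5. condition 'handles select agents' does not hold → requirement n/a → met
6. CLIA inspection 55 days ago vs limit 60 → met
7. biosafety cabinet certification 94 days ago vs limit 90 → not met
Not met: 1, 4, 7

1, 4, 7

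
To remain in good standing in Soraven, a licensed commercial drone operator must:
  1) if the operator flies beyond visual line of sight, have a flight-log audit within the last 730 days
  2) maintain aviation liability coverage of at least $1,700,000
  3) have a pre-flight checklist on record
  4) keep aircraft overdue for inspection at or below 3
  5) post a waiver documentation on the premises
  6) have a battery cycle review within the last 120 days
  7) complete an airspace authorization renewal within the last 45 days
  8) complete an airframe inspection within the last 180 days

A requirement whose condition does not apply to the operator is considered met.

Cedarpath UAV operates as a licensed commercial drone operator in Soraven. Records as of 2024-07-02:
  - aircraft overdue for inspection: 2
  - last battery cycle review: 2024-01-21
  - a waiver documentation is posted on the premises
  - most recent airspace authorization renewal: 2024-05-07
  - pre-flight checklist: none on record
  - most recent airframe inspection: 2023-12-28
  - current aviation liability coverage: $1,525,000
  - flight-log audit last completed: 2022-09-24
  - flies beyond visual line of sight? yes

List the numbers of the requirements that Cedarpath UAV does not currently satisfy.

2, 3, 6, 7, 8

1. condition 'flies beyond visual line of sight' holds; flight-log audit 647 days ago vs limit 730 → met
2. aviation liability coverage $1,525,000 < $1,700,000 → not met
3. pre-flight checklist absent → not met
4. aircraft overdue for inspection 2 ≤ 3 → met
5. waiver documentation present → met
6. battery cycle review 163 days ago vs limit 120 → not met
7. airspace authorization renewal 56 days ago vs limit 45 → not met
8. airframe inspection 187 days ago vs limit 180 → not met
Not met: 2, 3, 6, 7, 8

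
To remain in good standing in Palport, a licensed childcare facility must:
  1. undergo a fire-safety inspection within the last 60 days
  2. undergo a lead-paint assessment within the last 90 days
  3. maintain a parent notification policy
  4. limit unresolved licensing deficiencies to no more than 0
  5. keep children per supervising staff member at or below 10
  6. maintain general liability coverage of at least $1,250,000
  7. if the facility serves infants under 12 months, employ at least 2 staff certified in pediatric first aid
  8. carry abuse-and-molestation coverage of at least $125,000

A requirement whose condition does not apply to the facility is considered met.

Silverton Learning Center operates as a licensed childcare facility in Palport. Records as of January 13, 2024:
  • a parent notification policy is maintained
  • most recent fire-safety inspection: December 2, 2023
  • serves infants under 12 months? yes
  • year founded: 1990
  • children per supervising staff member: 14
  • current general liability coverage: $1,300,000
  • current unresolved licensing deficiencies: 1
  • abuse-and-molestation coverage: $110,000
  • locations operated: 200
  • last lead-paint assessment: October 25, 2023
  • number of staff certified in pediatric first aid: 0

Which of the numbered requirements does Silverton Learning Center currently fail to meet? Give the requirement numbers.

4, 5, 7, 8

1. fire-safety inspection 42 days ago vs limit 60 → met
2. lead-paint assessment 80 days ago vs limit 90 → met
3. parent notification policy present → met
4. unresolved licensing deficiencies 1 > 0 → not met
5. children per supervising staff member 14 > 10 → not met
6. general liability coverage $1,300,000 ≥ $1,250,000 → met
7. condition 'serves infants under 12 months' holds; staff certified in pediatric first aid 0 < 2 → not met
8. abuse-and-molestation coverage $110,000 < $125,000 → not met
Not met: 4, 5, 7, 8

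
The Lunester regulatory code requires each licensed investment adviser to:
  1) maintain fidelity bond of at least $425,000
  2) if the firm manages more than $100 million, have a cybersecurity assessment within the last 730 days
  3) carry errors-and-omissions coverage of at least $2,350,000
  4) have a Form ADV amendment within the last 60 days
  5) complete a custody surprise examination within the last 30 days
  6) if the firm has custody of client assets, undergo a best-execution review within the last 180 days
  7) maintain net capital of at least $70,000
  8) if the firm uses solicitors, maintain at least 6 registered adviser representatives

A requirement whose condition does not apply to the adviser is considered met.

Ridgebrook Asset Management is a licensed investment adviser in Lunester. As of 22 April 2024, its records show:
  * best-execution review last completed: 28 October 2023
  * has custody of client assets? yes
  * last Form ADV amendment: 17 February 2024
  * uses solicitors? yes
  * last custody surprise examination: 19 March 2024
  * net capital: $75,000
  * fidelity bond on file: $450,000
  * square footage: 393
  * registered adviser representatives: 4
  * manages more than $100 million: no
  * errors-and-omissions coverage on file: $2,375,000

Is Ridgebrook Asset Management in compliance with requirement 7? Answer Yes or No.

Yes

7. net capital $75,000 ≥ $70,000 → met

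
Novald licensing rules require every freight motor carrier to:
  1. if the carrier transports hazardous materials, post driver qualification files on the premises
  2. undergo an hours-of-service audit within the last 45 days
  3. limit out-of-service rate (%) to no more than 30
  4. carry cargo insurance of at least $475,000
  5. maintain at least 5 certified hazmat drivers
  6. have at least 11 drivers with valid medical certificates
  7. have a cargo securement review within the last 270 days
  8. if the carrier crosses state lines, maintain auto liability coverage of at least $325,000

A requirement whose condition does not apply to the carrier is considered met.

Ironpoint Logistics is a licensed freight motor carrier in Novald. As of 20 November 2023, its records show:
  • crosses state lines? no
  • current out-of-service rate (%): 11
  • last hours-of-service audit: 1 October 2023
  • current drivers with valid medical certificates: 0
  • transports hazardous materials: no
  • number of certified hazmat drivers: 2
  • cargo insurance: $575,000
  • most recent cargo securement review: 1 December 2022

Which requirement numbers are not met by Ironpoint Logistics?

1. condition 'transports hazardous materials' does not hold → requirement n/a → met
2. hours-of-service audit 50 days ago vs limit 45 → not met
3. out-of-service rate (%) 11 ≤ 30 → met
4. cargo insurance $575,000 ≥ $475,000 → met
5. certified hazmat drivers 2 < 5 → not met
6. drivers with valid medical certificates 0 < 11 → not met
7. cargo securement review 354 days ago vs limit 270 → not met
8. condition 'crosses state lines' does not hold → requirement n/a → met
Not met: 2, 5, 6, 7

2, 5, 6, 7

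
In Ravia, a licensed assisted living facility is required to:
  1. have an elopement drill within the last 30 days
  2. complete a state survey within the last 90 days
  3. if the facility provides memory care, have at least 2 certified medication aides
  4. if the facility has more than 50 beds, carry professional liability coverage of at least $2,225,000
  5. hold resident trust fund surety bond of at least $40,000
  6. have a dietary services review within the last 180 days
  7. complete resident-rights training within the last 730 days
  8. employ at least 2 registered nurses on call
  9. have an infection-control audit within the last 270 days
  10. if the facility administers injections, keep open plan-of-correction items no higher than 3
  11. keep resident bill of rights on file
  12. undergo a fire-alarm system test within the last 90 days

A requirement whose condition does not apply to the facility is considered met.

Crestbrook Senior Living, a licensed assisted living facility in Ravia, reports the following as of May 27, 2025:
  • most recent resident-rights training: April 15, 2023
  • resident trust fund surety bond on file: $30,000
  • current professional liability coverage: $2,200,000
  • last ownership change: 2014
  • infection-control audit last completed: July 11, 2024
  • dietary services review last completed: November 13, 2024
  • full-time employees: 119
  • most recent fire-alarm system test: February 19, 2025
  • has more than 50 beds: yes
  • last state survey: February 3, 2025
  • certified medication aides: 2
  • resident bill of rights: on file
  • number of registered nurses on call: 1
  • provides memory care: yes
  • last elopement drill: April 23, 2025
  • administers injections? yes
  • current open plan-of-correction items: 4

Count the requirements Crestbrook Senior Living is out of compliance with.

1. elopement drill 34 days ago vs limit 30 → not met
2. state survey 113 days ago vs limit 90 → not met
3. condition 'provides memory care' holds; certified medication aides 2 ≥ 2 → met
4. condition 'has more than 50 beds' holds; professional liability coverage $2,200,000 < $2,225,000 → not met
5. resident trust fund surety bond $30,000 < $40,000 → not met
6. dietary services review 195 days ago vs limit 180 → not met
7. resident-rights training 773 days ago vs limit 730 → not met
8. registered nurses on call 1 < 2 → not met
9. infection-control audit 320 days ago vs limit 270 → not met
10. condition 'administers injections' holds; open plan-of-correction items 4 > 3 → not met
11. resident bill of rights present → met
12. fire-alarm system test 97 days ago vs limit 90 → not met
Not met: 10 of 12

10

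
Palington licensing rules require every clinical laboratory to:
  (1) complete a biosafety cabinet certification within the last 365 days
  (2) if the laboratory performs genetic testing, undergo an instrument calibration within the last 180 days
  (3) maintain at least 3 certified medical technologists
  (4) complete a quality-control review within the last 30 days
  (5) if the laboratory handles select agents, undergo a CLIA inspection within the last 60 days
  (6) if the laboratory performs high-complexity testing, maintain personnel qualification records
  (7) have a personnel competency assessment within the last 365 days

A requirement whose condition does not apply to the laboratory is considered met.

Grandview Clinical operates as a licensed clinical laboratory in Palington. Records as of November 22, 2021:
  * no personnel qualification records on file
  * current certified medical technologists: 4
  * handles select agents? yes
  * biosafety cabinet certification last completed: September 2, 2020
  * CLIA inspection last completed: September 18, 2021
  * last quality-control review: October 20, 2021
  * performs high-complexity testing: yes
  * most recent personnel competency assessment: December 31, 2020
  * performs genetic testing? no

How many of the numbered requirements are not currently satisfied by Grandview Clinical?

4

1. biosafety cabinet certification 446 days ago vs limit 365 → not met
2. condition 'performs genetic testing' does not hold → requirement n/a → met
3. certified medical technologists 4 ≥ 3 → met
4. quality-control review 33 days ago vs limit 30 → not met
5. condition 'handles select agents' holds; CLIA inspection 65 days ago vs limit 60 → not met
6. condition 'performs high-complexity testing' holds; personnel qualification records absent → not met
7. personnel competency assessment 326 days ago vs limit 365 → met
Not met: 4 of 7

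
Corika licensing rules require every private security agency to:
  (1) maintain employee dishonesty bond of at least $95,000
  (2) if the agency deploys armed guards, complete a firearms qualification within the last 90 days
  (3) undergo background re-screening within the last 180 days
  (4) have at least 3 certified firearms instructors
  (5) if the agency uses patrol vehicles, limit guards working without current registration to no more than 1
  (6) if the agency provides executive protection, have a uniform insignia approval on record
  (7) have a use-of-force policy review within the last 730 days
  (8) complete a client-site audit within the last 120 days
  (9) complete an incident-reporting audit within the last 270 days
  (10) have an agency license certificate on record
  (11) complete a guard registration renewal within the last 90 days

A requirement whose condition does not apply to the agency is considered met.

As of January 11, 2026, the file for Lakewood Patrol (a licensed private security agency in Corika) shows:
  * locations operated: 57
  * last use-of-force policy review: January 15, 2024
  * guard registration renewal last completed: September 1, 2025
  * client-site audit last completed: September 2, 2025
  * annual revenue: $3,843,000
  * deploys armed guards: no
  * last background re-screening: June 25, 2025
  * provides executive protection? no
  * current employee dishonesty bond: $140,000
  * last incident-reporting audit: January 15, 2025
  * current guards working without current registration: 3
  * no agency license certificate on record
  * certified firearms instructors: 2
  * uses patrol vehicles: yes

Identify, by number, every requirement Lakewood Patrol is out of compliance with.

3, 4, 5, 8, 9, 10, 11

1. employee dishonesty bond $140,000 ≥ $95,000 → met
2. condition 'deploys armed guards' does not hold → requirement n/a → met
3. background re-screening 200 days ago vs limit 180 → not met
4. certified firearms instructors 2 < 3 → not met
5. condition 'uses patrol vehicles' holds; guards working without current registration 3 > 1 → not met
6. condition 'provides executive protection' does not hold → requirement n/a → met
7. use-of-force policy review 727 days ago vs limit 730 → met
8. client-site audit 131 days ago vs limit 120 → not met
9. incident-reporting audit 361 days ago vs limit 270 → not met
10. agency license certificate absent → not met
11. guard registration renewal 132 days ago vs limit 90 → not met
Not met: 3, 4, 5, 8, 9, 10, 11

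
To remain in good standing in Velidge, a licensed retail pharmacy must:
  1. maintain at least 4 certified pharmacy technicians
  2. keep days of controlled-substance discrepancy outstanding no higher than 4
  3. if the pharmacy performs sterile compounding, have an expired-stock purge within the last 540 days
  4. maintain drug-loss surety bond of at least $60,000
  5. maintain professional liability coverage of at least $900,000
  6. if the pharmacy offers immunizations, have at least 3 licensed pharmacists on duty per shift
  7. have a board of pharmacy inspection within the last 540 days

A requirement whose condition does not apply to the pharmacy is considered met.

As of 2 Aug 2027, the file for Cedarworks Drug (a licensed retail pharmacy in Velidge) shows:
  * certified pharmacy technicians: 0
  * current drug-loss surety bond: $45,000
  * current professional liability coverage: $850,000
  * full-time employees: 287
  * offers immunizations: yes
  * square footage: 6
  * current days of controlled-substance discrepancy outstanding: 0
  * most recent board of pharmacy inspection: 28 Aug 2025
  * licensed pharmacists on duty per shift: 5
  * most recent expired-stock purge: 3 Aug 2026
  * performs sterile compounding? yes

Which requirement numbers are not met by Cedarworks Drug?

1, 4, 5, 7

1. certified pharmacy technicians 0 < 4 → not met
2. days of controlled-substance discrepancy outstanding 0 ≤ 4 → met
3. condition 'performs sterile compounding' holds; expired-stock purge 364 days ago vs limit 540 → met
4. drug-loss surety bond $45,000 < $60,000 → not met
5. professional liability coverage $850,000 < $900,000 → not met
6. condition 'offers immunizations' holds; licensed pharmacists on duty per shift 5 ≥ 3 → met
7. board of pharmacy inspection 704 days ago vs limit 540 → not met
Not met: 1, 4, 5, 7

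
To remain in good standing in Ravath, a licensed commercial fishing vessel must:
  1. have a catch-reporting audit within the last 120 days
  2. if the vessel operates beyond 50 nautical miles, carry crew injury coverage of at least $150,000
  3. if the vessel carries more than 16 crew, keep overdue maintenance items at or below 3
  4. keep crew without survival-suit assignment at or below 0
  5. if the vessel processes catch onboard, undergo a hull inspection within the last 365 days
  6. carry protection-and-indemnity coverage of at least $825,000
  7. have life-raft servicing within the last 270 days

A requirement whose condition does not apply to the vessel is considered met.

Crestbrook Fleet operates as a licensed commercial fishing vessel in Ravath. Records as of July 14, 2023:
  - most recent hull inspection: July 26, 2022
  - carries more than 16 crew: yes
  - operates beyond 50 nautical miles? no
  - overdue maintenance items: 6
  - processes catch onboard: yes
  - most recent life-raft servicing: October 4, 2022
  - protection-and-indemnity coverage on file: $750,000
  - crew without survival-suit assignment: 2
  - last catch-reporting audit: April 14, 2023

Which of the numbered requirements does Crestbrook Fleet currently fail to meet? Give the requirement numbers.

3, 4, 6, 7

1. catch-reporting audit 91 days ago vs limit 120 → met
2. condition 'operates beyond 50 nautical miles' does not hold → requirement n/a → met
3. condition 'carries more than 16 crew' holds; overdue maintenance items 6 > 3 → not met
4. crew without survival-suit assignment 2 > 0 → not met
5. condition 'processes catch onboard' holds; hull inspection 353 days ago vs limit 365 → met
6. protection-and-indemnity coverage $750,000 < $825,000 → not met
7. life-raft servicing 283 days ago vs limit 270 → not met
Not met: 3, 4, 6, 7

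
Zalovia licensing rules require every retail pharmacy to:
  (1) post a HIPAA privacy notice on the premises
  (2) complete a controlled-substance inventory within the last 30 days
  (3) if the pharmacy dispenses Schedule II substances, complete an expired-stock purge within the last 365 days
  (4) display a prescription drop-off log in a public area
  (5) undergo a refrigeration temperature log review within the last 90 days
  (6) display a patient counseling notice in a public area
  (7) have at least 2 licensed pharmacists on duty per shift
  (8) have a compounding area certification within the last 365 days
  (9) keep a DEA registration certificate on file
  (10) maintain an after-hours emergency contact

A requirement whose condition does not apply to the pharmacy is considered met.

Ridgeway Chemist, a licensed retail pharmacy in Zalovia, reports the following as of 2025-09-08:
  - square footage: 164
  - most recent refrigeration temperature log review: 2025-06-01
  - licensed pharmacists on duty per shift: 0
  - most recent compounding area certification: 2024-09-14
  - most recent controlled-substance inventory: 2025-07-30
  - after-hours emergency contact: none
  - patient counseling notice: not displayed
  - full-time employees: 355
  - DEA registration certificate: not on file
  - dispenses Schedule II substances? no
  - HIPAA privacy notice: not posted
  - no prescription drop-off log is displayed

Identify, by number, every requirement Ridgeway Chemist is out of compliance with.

1. HIPAA privacy notice absent → not met
2. controlled-substance inventory 40 days ago vs limit 30 → not met
3. condition 'dispenses Schedule II substances' does not hold → requirement n/a → met
4. prescription drop-off log absent → not met
5. refrigeration temperature log review 99 days ago vs limit 90 → not met
6. patient counseling notice absent → not met
7. licensed pharmacists on duty per shift 0 < 2 → not met
8. compounding area certification 359 days ago vs limit 365 → met
9. DEA registration certificate absent → not met
10. after-hours emergency contact absent → not met
Not met: 1, 2, 4, 5, 6, 7, 9, 10

1, 2, 4, 5, 6, 7, 9, 10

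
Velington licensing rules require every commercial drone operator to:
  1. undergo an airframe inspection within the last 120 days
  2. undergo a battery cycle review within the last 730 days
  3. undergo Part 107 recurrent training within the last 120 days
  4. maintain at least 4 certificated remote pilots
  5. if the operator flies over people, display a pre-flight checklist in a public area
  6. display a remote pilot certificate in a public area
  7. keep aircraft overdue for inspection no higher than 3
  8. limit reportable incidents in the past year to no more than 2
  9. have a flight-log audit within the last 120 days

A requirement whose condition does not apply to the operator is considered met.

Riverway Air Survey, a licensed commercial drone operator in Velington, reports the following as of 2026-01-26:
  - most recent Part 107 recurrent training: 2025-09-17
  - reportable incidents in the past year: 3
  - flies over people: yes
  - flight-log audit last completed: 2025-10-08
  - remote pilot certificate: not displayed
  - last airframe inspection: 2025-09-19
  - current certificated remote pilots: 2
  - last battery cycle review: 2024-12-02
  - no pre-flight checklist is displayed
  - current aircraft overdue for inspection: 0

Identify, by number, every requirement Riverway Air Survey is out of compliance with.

1. airframe inspection 129 days ago vs limit 120 → not met
2. battery cycle review 420 days ago vs limit 730 → met
3. Part 107 recurrent training 131 days ago vs limit 120 → not met
4. certificated remote pilots 2 < 4 → not met
5. condition 'flies over people' holds; pre-flight checklist absent → not met
6. remote pilot certificate absent → not met
7. aircraft overdue for inspection 0 ≤ 3 → met
8. reportable incidents in the past year 3 > 2 → not met
9. flight-log audit 110 days ago vs limit 120 → met
Not met: 1, 3, 4, 5, 6, 8

1, 3, 4, 5, 6, 8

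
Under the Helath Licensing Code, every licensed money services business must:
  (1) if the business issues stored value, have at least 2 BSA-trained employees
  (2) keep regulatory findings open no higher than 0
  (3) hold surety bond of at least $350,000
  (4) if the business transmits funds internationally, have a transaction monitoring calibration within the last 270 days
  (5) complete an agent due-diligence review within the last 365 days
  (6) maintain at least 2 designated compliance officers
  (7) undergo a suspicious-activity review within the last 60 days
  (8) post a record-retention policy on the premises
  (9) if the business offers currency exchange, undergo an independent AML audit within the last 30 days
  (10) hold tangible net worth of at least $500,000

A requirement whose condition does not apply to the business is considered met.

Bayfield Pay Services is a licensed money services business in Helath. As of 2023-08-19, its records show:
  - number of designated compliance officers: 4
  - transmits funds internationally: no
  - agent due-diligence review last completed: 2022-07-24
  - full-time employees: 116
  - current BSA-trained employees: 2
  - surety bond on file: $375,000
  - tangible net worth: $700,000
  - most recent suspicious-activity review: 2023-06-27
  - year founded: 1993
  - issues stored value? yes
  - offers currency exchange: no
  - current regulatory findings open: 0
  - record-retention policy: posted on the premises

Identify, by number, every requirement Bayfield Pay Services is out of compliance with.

1. condition 'issues stored value' holds; BSA-trained employees 2 ≥ 2 → met
2. regulatory findings open 0 ≤ 0 → met
3. surety bond $375,000 ≥ $350,000 → met
4. condition 'transmits funds internationally' does not hold → requirement n/a → met
5. agent due-diligence review 391 days ago vs limit 365 → not met
6. designated compliance officers 4 ≥ 2 → met
7. suspicious-activity review 53 days ago vs limit 60 → met
8. record-retention policy present → met
9. condition 'offers currency exchange' does not hold → requirement n/a → met
10. tangible net worth $700,000 ≥ $500,000 → met
Not met: 5

5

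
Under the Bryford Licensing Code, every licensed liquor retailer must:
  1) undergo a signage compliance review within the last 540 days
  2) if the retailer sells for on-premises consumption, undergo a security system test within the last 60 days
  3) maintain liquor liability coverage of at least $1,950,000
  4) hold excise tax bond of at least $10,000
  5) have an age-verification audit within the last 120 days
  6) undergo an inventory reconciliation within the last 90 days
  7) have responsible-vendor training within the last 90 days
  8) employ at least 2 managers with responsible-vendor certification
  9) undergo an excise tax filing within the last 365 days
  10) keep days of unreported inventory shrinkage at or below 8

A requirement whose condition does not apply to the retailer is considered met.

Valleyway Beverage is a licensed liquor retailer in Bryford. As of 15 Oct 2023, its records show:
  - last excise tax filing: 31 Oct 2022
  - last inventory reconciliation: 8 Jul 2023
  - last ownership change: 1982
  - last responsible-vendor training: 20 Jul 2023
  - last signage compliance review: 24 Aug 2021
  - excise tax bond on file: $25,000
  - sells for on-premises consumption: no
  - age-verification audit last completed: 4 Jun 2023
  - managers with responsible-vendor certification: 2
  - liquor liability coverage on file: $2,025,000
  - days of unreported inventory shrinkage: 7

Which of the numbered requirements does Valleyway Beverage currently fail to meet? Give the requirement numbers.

1, 5, 6

1. signage compliance review 782 days ago vs limit 540 → not met
2. condition 'sells for on-premises consumption' does not hold → requirement n/a → met
3. liquor liability coverage $2,025,000 ≥ $1,950,000 → met
4. excise tax bond $25,000 ≥ $10,000 → met
5. age-verification audit 133 days ago vs limit 120 → not met
6. inventory reconciliation 99 days ago vs limit 90 → not met
7. responsible-vendor training 87 days ago vs limit 90 → met
8. managers with responsible-vendor certification 2 ≥ 2 → met
9. excise tax filing 349 days ago vs limit 365 → met
10. days of unreported inventory shrinkage 7 ≤ 8 → met
Not met: 1, 5, 6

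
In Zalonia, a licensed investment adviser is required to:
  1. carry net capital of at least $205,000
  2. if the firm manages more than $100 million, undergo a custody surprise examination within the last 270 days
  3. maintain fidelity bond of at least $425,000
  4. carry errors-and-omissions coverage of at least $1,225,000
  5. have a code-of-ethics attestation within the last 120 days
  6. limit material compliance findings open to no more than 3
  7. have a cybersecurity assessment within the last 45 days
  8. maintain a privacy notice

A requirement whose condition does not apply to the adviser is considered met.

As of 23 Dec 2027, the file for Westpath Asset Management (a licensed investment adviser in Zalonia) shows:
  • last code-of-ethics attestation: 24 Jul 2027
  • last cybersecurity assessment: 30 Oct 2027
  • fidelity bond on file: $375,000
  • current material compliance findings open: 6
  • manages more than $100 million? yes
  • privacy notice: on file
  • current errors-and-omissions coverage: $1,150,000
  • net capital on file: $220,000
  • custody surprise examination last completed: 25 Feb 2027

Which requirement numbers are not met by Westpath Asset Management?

1. net capital $220,000 ≥ $205,000 → met
2. condition 'manages more than $100 million' holds; custody surprise examination 301 days ago vs limit 270 → not met
3. fidelity bond $375,000 < $425,000 → not met
4. errors-and-omissions coverage $1,150,000 < $1,225,000 → not met
5. code-of-ethics attestation 152 days ago vs limit 120 → not met
6. material compliance findings open 6 > 3 → not met
7. cybersecurity assessment 54 days ago vs limit 45 → not met
8. privacy notice present → met
Not met: 2, 3, 4, 5, 6, 7

2, 3, 4, 5, 6, 7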